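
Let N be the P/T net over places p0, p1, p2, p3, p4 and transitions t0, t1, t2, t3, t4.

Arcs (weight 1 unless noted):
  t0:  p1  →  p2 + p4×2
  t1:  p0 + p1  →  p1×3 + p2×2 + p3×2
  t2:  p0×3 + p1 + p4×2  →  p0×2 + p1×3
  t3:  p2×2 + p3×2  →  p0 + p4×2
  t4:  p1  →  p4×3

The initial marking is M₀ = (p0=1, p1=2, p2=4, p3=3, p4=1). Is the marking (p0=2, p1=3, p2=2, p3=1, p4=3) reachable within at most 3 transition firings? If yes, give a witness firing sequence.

NO — not reachable within 3 firings

depth 0: 1 marking
depth 1: 5 markings reached so far
depth 2: 13 markings reached so far
depth 3: 23 markings reached so far
target is not among the 23 markings reachable within 3 steps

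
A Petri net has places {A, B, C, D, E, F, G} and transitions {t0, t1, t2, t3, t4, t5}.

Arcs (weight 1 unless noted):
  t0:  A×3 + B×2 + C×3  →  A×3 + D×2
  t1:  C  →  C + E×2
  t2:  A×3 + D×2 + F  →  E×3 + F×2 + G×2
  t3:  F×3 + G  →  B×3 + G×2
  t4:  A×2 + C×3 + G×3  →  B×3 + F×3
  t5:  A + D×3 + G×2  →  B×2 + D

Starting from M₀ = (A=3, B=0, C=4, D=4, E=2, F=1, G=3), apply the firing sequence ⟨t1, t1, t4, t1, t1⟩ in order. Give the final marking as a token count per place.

(A=1, B=3, C=1, D=4, E=10, F=4, G=0)

step 1: fire t1:  (A=3, B=0, C=4, D=4, E=2, F=1, G=3) → (A=3, B=0, C=4, D=4, E=4, F=1, G=3)
step 2: fire t1:  (A=3, B=0, C=4, D=4, E=4, F=1, G=3) → (A=3, B=0, C=4, D=4, E=6, F=1, G=3)
step 3: fire t4:  (A=3, B=0, C=4, D=4, E=6, F=1, G=3) → (A=1, B=3, C=1, D=4, E=6, F=4, G=0)
step 4: fire t1:  (A=1, B=3, C=1, D=4, E=6, F=4, G=0) → (A=1, B=3, C=1, D=4, E=8, F=4, G=0)
step 5: fire t1:  (A=1, B=3, C=1, D=4, E=8, F=4, G=0) → (A=1, B=3, C=1, D=4, E=10, F=4, G=0)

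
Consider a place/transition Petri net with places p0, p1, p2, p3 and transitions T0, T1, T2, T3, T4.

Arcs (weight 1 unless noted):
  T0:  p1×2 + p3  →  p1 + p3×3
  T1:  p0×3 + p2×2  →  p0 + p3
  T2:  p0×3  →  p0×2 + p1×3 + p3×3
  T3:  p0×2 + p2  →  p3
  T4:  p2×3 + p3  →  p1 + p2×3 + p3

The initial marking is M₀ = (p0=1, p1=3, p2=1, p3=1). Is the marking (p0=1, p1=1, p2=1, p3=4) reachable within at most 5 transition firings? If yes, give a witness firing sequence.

depth 0: 1 marking
depth 1: 2 markings reached so far
depth 2: 3 markings reached so far
depth 3: 3 markings reached so far
(frontier empty at depth 3; search complete)
target is not among the 3 markings reachable within 5 steps

NO — not reachable within 5 firings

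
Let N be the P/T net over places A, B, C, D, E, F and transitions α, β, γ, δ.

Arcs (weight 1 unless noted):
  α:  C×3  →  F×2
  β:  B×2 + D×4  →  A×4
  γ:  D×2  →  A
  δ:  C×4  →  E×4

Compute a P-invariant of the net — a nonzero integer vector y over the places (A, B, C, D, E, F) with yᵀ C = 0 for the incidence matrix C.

Incidence matrix C (rows=places, cols=transitions):
        α    β    γ    δ
    A   0    4    1    0
    B   0   -2    0    0
    C  -3    0    0   -4
    D   0   -4   -2    0
    E   0    0    0    4
    F   2    0    0    0

Candidate y = [2, 2, 0, 1, 0, 0]; check y·C column-wise:
  col α: 2·0 + 2·0 + 0·-3 + 1·0 + 0·2 = 0
  col β: 2·4 + 2·-2 + 1·-4 = 0
  col γ: 2·1 + 2·0 + 1·-2 = 0
  col δ: 2·0 + 2·0 + 0·-4 + 1·0 + 0·4 = 0

y = (A:2, B:2, C:0, D:1, E:0, F:0)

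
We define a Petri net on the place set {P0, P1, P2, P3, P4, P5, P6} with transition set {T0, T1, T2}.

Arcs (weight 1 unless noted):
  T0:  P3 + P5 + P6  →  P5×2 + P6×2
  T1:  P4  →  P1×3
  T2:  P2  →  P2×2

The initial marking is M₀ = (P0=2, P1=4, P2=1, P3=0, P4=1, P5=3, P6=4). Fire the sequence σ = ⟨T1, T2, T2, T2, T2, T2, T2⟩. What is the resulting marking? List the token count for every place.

(P0=2, P1=7, P2=7, P3=0, P4=0, P5=3, P6=4)

step 1: fire T1:  (P0=2, P1=4, P2=1, P3=0, P4=1, P5=3, P6=4) → (P0=2, P1=7, P2=1, P3=0, P4=0, P5=3, P6=4)
step 2: fire T2:  (P0=2, P1=7, P2=1, P3=0, P4=0, P5=3, P6=4) → (P0=2, P1=7, P2=2, P3=0, P4=0, P5=3, P6=4)
step 3: fire T2:  (P0=2, P1=7, P2=2, P3=0, P4=0, P5=3, P6=4) → (P0=2, P1=7, P2=3, P3=0, P4=0, P5=3, P6=4)
step 4: fire T2:  (P0=2, P1=7, P2=3, P3=0, P4=0, P5=3, P6=4) → (P0=2, P1=7, P2=4, P3=0, P4=0, P5=3, P6=4)
step 5: fire T2:  (P0=2, P1=7, P2=4, P3=0, P4=0, P5=3, P6=4) → (P0=2, P1=7, P2=5, P3=0, P4=0, P5=3, P6=4)
step 6: fire T2:  (P0=2, P1=7, P2=5, P3=0, P4=0, P5=3, P6=4) → (P0=2, P1=7, P2=6, P3=0, P4=0, P5=3, P6=4)
step 7: fire T2:  (P0=2, P1=7, P2=6, P3=0, P4=0, P5=3, P6=4) → (P0=2, P1=7, P2=7, P3=0, P4=0, P5=3, P6=4)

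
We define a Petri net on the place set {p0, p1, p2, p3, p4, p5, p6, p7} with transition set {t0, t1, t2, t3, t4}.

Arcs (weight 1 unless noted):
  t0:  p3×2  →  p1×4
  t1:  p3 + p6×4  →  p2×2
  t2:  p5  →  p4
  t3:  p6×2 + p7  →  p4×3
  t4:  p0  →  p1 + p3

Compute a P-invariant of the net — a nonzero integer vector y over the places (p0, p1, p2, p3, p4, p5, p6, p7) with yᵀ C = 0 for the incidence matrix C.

Incidence matrix C (rows=places, cols=transitions):
       t0   t1   t2   t3   t4
   p0   0    0    0    0   -1
   p1   4    0    0    0    1
   p2   0    2    0    0    0
   p3  -2   -1    0    0    1
   p4   0    0    1    3    0
   p5   0    0   -1    0    0
   p6   0   -4    0   -2    0
   p7   0    0    0   -1    0

Candidate y = [3, 1, 1, 2, 0, 0, 0, 0]; check y·C column-wise:
  col t0: 3·0 + 1·4 + 1·0 + 2·-2 = 0
  col t1: 3·0 + 1·0 + 1·2 + 2·-1 + 0·-4 = 0
  col t2: 3·0 + 1·0 + 1·0 + 2·0 + 0·1 + 0·-1 = 0
  col t3: 3·0 + 1·0 + 1·0 + 2·0 + 0·3 + 0·-2 + 0·-1 = 0
  col t4: 3·-1 + 1·1 + 1·0 + 2·1 = 0

y = (p0:3, p1:1, p2:1, p3:2, p4:0, p5:0, p6:0, p7:0)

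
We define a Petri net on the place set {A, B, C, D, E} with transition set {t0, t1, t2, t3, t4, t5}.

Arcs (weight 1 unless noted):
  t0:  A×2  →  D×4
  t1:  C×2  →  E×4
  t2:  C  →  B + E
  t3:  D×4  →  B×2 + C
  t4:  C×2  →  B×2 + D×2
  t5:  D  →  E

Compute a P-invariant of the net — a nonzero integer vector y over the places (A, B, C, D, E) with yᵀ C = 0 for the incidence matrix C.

y = (A:2, B:1, C:2, D:1, E:1)

Incidence matrix C (rows=places, cols=transitions):
       t0   t1   t2   t3   t4   t5
    A  -2    0    0    0    0    0
    B   0    0    1    2    2    0
    C   0   -2   -1    1   -2    0
    D   4    0    0   -4    2   -1
    E   0    4    1    0    0    1

Candidate y = [2, 1, 2, 1, 1]; check y·C column-wise:
  col t0: 2·-2 + 1·0 + 2·0 + 1·4 + 1·0 = 0
  col t1: 2·0 + 1·0 + 2·-2 + 1·0 + 1·4 = 0
  col t2: 2·0 + 1·1 + 2·-1 + 1·0 + 1·1 = 0
  col t3: 2·0 + 1·2 + 2·1 + 1·-4 + 1·0 = 0
  col t4: 2·0 + 1·2 + 2·-2 + 1·2 + 1·0 = 0
  col t5: 2·0 + 1·0 + 2·0 + 1·-1 + 1·1 = 0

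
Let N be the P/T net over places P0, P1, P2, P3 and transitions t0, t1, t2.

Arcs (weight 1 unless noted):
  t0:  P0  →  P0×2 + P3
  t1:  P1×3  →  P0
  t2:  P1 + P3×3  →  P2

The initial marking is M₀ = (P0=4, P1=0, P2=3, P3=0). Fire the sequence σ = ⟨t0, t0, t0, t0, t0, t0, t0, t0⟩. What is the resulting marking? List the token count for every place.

(P0=12, P1=0, P2=3, P3=8)

step 1: fire t0:  (P0=4, P1=0, P2=3, P3=0) → (P0=5, P1=0, P2=3, P3=1)
step 2: fire t0:  (P0=5, P1=0, P2=3, P3=1) → (P0=6, P1=0, P2=3, P3=2)
step 3: fire t0:  (P0=6, P1=0, P2=3, P3=2) → (P0=7, P1=0, P2=3, P3=3)
step 4: fire t0:  (P0=7, P1=0, P2=3, P3=3) → (P0=8, P1=0, P2=3, P3=4)
step 5: fire t0:  (P0=8, P1=0, P2=3, P3=4) → (P0=9, P1=0, P2=3, P3=5)
step 6: fire t0:  (P0=9, P1=0, P2=3, P3=5) → (P0=10, P1=0, P2=3, P3=6)
step 7: fire t0:  (P0=10, P1=0, P2=3, P3=6) → (P0=11, P1=0, P2=3, P3=7)
step 8: fire t0:  (P0=11, P1=0, P2=3, P3=7) → (P0=12, P1=0, P2=3, P3=8)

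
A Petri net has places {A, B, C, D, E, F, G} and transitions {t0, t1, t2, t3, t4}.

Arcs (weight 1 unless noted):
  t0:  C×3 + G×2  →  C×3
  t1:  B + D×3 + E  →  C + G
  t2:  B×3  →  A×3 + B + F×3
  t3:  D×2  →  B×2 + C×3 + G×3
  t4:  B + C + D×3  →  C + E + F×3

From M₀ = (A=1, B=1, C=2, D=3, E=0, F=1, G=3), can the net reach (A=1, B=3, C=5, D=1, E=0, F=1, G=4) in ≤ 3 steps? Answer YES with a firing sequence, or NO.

YES — reachable via ⟨t3, t0⟩ (2 firings)

step 1: fire t3:  (A=1, B=1, C=2, D=3, E=0, F=1, G=3) → (A=1, B=3, C=5, D=1, E=0, F=1, G=6)
step 2: fire t0:  (A=1, B=3, C=5, D=1, E=0, F=1, G=6) → (A=1, B=3, C=5, D=1, E=0, F=1, G=4)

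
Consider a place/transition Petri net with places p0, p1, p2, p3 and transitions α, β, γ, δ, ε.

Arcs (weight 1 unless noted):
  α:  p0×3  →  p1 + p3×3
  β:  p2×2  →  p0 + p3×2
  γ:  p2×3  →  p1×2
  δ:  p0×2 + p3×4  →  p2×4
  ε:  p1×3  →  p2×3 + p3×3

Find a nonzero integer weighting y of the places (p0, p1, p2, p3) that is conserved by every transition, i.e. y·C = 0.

y = (p0:2, p1:3, p2:2, p3:1)

Incidence matrix C (rows=places, cols=transitions):
        α    β    γ    δ    ε
   p0  -3    1    0   -2    0
   p1   1    0    2    0   -3
   p2   0   -2   -3    4    3
   p3   3    2    0   -4    3

Candidate y = [2, 3, 2, 1]; check y·C column-wise:
  col α: 2·-3 + 3·1 + 2·0 + 1·3 = 0
  col β: 2·1 + 3·0 + 2·-2 + 1·2 = 0
  col γ: 2·0 + 3·2 + 2·-3 + 1·0 = 0
  col δ: 2·-2 + 3·0 + 2·4 + 1·-4 = 0
  col ε: 2·0 + 3·-3 + 2·3 + 1·3 = 0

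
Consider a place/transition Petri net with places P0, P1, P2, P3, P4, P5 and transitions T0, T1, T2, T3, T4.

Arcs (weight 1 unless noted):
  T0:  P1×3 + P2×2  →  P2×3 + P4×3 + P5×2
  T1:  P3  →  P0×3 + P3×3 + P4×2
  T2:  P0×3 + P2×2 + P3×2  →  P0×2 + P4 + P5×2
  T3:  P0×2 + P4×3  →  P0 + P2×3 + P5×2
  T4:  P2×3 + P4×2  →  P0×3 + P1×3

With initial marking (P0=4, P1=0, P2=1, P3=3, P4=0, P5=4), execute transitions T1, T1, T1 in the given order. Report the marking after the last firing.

step 1: fire T1:  (P0=4, P1=0, P2=1, P3=3, P4=0, P5=4) → (P0=7, P1=0, P2=1, P3=5, P4=2, P5=4)
step 2: fire T1:  (P0=7, P1=0, P2=1, P3=5, P4=2, P5=4) → (P0=10, P1=0, P2=1, P3=7, P4=4, P5=4)
step 3: fire T1:  (P0=10, P1=0, P2=1, P3=7, P4=4, P5=4) → (P0=13, P1=0, P2=1, P3=9, P4=6, P5=4)

(P0=13, P1=0, P2=1, P3=9, P4=6, P5=4)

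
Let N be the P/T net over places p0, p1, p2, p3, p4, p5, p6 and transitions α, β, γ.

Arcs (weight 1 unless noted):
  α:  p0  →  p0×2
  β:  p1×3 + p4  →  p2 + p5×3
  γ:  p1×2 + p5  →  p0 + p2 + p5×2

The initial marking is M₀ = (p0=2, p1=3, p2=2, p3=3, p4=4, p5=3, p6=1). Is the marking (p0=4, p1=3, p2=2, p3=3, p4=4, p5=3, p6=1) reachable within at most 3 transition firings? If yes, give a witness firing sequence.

YES — reachable via ⟨α, α⟩ (2 firings)

step 1: fire α:  (p0=2, p1=3, p2=2, p3=3, p4=4, p5=3, p6=1) → (p0=3, p1=3, p2=2, p3=3, p4=4, p5=3, p6=1)
step 2: fire α:  (p0=3, p1=3, p2=2, p3=3, p4=4, p5=3, p6=1) → (p0=4, p1=3, p2=2, p3=3, p4=4, p5=3, p6=1)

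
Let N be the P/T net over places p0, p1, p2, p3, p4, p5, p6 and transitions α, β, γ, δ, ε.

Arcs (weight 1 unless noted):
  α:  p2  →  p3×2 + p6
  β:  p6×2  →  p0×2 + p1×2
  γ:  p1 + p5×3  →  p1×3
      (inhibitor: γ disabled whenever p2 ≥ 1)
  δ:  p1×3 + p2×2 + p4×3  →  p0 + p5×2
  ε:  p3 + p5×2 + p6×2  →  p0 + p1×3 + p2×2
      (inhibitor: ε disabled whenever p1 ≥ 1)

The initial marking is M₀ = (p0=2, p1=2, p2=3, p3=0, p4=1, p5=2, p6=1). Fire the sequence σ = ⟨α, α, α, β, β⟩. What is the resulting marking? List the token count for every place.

step 1: fire α:  (p0=2, p1=2, p2=3, p3=0, p4=1, p5=2, p6=1) → (p0=2, p1=2, p2=2, p3=2, p4=1, p5=2, p6=2)
step 2: fire α:  (p0=2, p1=2, p2=2, p3=2, p4=1, p5=2, p6=2) → (p0=2, p1=2, p2=1, p3=4, p4=1, p5=2, p6=3)
step 3: fire α:  (p0=2, p1=2, p2=1, p3=4, p4=1, p5=2, p6=3) → (p0=2, p1=2, p2=0, p3=6, p4=1, p5=2, p6=4)
step 4: fire β:  (p0=2, p1=2, p2=0, p3=6, p4=1, p5=2, p6=4) → (p0=4, p1=4, p2=0, p3=6, p4=1, p5=2, p6=2)
step 5: fire β:  (p0=4, p1=4, p2=0, p3=6, p4=1, p5=2, p6=2) → (p0=6, p1=6, p2=0, p3=6, p4=1, p5=2, p6=0)

(p0=6, p1=6, p2=0, p3=6, p4=1, p5=2, p6=0)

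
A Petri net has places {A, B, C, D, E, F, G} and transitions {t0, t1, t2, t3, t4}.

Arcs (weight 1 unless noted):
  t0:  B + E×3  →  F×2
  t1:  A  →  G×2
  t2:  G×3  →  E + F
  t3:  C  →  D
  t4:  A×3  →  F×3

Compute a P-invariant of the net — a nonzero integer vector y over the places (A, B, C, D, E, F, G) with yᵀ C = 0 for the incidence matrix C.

Incidence matrix C (rows=places, cols=transitions):
       t0   t1   t2   t3   t4
    A   0   -1    0    0   -3
    B  -1    0    0    0    0
    C   0    0    0   -1    0
    D   0    0    0    1    0
    E  -3    0    1    0    0
    F   2    0    1    0    3
    G   0    2   -3    0    0

Candidate y = [0, 0, 1, 1, 0, 0, 0]; check y·C column-wise:
  col t0: 0·-1 + 1·0 + 1·0 + 0·-3 + 0·2 = 0
  col t1: 0·-1 + 1·0 + 1·0 + 0·2 = 0
  col t2: 1·0 + 1·0 + 0·1 + 0·1 + 0·-3 = 0
  col t3: 1·-1 + 1·1 = 0
  col t4: 0·-3 + 1·0 + 1·0 + 0·3 = 0

y = (A:0, B:0, C:1, D:1, E:0, F:0, G:0)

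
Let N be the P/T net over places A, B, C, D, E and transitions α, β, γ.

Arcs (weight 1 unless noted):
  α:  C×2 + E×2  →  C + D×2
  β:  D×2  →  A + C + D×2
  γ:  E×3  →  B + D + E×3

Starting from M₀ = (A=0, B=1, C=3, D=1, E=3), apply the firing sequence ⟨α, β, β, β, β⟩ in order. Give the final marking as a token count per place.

step 1: fire α:  (A=0, B=1, C=3, D=1, E=3) → (A=0, B=1, C=2, D=3, E=1)
step 2: fire β:  (A=0, B=1, C=2, D=3, E=1) → (A=1, B=1, C=3, D=3, E=1)
step 3: fire β:  (A=1, B=1, C=3, D=3, E=1) → (A=2, B=1, C=4, D=3, E=1)
step 4: fire β:  (A=2, B=1, C=4, D=3, E=1) → (A=3, B=1, C=5, D=3, E=1)
step 5: fire β:  (A=3, B=1, C=5, D=3, E=1) → (A=4, B=1, C=6, D=3, E=1)

(A=4, B=1, C=6, D=3, E=1)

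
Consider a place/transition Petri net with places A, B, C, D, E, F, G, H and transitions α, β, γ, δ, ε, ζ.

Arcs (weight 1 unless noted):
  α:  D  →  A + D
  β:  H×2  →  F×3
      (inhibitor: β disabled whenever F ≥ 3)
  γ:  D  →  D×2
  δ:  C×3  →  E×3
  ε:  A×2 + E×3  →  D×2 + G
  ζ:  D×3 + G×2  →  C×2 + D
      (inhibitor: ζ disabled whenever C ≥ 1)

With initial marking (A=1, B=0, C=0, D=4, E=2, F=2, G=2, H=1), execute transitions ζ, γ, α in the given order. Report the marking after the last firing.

(A=2, B=0, C=2, D=3, E=2, F=2, G=0, H=1)

step 1: fire ζ:  (A=1, B=0, C=0, D=4, E=2, F=2, G=2, H=1) → (A=1, B=0, C=2, D=2, E=2, F=2, G=0, H=1)
step 2: fire γ:  (A=1, B=0, C=2, D=2, E=2, F=2, G=0, H=1) → (A=1, B=0, C=2, D=3, E=2, F=2, G=0, H=1)
step 3: fire α:  (A=1, B=0, C=2, D=3, E=2, F=2, G=0, H=1) → (A=2, B=0, C=2, D=3, E=2, F=2, G=0, H=1)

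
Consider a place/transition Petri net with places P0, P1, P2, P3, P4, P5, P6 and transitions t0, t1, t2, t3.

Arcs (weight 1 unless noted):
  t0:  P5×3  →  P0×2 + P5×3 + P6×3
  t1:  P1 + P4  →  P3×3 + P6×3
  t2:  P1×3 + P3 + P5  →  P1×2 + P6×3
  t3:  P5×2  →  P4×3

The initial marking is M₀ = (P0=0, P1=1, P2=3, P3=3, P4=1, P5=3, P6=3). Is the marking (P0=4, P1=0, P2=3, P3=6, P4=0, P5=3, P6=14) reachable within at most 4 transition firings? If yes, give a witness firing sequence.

NO — not reachable within 4 firings

depth 0: 1 marking
depth 1: 4 markings reached so far
depth 2: 8 markings reached so far
depth 3: 12 markings reached so far
depth 4: 16 markings reached so far
target is not among the 16 markings reachable within 4 steps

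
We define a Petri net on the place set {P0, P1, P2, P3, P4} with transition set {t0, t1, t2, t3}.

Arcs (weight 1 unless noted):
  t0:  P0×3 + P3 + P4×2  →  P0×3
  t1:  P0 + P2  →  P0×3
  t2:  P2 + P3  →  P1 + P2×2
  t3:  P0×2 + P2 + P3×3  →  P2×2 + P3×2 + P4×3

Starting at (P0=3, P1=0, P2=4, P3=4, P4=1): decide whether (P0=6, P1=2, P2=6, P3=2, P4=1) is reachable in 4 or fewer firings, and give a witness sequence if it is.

depth 0: 1 marking
depth 1: 4 markings reached so far
depth 2: 9 markings reached so far
depth 3: 18 markings reached so far
depth 4: 32 markings reached so far
target is not among the 32 markings reachable within 4 steps

NO — not reachable within 4 firings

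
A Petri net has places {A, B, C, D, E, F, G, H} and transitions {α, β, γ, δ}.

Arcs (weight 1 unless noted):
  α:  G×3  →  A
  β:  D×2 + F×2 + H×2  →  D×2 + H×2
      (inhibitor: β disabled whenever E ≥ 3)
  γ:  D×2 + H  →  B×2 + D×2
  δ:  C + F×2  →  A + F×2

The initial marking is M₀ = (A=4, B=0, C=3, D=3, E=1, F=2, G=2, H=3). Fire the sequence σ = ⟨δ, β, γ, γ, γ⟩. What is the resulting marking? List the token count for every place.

(A=5, B=6, C=2, D=3, E=1, F=0, G=2, H=0)

step 1: fire δ:  (A=4, B=0, C=3, D=3, E=1, F=2, G=2, H=3) → (A=5, B=0, C=2, D=3, E=1, F=2, G=2, H=3)
step 2: fire β:  (A=5, B=0, C=2, D=3, E=1, F=2, G=2, H=3) → (A=5, B=0, C=2, D=3, E=1, F=0, G=2, H=3)
step 3: fire γ:  (A=5, B=0, C=2, D=3, E=1, F=0, G=2, H=3) → (A=5, B=2, C=2, D=3, E=1, F=0, G=2, H=2)
step 4: fire γ:  (A=5, B=2, C=2, D=3, E=1, F=0, G=2, H=2) → (A=5, B=4, C=2, D=3, E=1, F=0, G=2, H=1)
step 5: fire γ:  (A=5, B=4, C=2, D=3, E=1, F=0, G=2, H=1) → (A=5, B=6, C=2, D=3, E=1, F=0, G=2, H=0)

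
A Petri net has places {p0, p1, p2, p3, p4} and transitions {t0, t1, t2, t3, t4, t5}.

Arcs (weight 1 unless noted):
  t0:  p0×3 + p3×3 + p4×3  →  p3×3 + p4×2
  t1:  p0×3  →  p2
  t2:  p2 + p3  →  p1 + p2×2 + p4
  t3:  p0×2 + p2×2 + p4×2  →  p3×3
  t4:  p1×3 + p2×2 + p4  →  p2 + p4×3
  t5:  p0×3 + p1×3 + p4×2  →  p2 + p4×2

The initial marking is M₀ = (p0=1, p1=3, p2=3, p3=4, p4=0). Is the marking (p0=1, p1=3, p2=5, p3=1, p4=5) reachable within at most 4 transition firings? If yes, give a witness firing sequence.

YES — reachable via ⟨t2, t2, t2, t4⟩ (4 firings)

step 1: fire t2:  (p0=1, p1=3, p2=3, p3=4, p4=0) → (p0=1, p1=4, p2=4, p3=3, p4=1)
step 2: fire t2:  (p0=1, p1=4, p2=4, p3=3, p4=1) → (p0=1, p1=5, p2=5, p3=2, p4=2)
step 3: fire t2:  (p0=1, p1=5, p2=5, p3=2, p4=2) → (p0=1, p1=6, p2=6, p3=1, p4=3)
step 4: fire t4:  (p0=1, p1=6, p2=6, p3=1, p4=3) → (p0=1, p1=3, p2=5, p3=1, p4=5)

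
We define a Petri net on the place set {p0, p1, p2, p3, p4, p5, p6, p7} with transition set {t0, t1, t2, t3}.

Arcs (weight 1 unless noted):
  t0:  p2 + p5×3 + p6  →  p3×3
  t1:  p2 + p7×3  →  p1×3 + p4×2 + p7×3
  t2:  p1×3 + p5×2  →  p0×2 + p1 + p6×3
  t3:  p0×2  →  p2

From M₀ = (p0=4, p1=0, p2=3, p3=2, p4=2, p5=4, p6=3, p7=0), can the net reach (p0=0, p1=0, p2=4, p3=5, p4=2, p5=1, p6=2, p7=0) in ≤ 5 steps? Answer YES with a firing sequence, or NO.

step 1: fire t0:  (p0=4, p1=0, p2=3, p3=2, p4=2, p5=4, p6=3, p7=0) → (p0=4, p1=0, p2=2, p3=5, p4=2, p5=1, p6=2, p7=0)
step 2: fire t3:  (p0=4, p1=0, p2=2, p3=5, p4=2, p5=1, p6=2, p7=0) → (p0=2, p1=0, p2=3, p3=5, p4=2, p5=1, p6=2, p7=0)
step 3: fire t3:  (p0=2, p1=0, p2=3, p3=5, p4=2, p5=1, p6=2, p7=0) → (p0=0, p1=0, p2=4, p3=5, p4=2, p5=1, p6=2, p7=0)

YES — reachable via ⟨t0, t3, t3⟩ (3 firings)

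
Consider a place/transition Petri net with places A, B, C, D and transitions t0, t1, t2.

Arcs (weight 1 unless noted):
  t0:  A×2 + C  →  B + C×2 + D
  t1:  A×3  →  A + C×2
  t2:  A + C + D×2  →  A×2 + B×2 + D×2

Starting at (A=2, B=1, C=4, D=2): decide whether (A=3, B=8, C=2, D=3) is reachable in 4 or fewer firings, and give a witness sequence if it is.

YES — reachable via ⟨t2, t0, t2, t2⟩ (4 firings)

step 1: fire t2:  (A=2, B=1, C=4, D=2) → (A=3, B=3, C=3, D=2)
step 2: fire t0:  (A=3, B=3, C=3, D=2) → (A=1, B=4, C=4, D=3)
step 3: fire t2:  (A=1, B=4, C=4, D=3) → (A=2, B=6, C=3, D=3)
step 4: fire t2:  (A=2, B=6, C=3, D=3) → (A=3, B=8, C=2, D=3)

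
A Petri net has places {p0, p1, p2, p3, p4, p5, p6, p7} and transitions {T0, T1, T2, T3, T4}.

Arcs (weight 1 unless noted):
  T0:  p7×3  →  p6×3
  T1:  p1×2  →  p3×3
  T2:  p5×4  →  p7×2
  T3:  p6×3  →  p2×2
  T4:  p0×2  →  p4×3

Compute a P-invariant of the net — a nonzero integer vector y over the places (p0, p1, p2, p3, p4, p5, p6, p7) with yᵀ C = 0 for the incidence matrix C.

Incidence matrix C (rows=places, cols=transitions):
       T0   T1   T2   T3   T4
   p0   0    0    0    0   -2
   p1   0   -2    0    0    0
   p2   0    0    0    2    0
   p3   0    3    0    0    0
   p4   0    0    0    0    3
   p5   0    0   -4    0    0
   p6   3    0    0   -3    0
   p7  -3    0    2    0    0

Candidate y = [0, 3, 0, 2, 0, 0, 0, 0]; check y·C column-wise:
  col T0: 3·0 + 2·0 + 0·3 + 0·-3 = 0
  col T1: 3·-2 + 2·3 = 0
  col T2: 3·0 + 2·0 + 0·-4 + 0·2 = 0
  col T3: 3·0 + 0·2 + 2·0 + 0·-3 = 0
  col T4: 0·-2 + 3·0 + 2·0 + 0·3 = 0

y = (p0:0, p1:3, p2:0, p3:2, p4:0, p5:0, p6:0, p7:0)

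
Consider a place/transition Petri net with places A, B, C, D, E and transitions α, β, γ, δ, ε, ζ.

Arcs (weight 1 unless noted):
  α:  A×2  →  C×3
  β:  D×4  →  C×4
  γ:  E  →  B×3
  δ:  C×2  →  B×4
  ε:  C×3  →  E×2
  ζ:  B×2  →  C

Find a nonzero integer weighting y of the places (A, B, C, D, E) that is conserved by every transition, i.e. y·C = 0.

y = (A:3, B:1, C:2, D:2, E:3)

Incidence matrix C (rows=places, cols=transitions):
        α    β    γ    δ    ε    ζ
    A  -2    0    0    0    0    0
    B   0    0    3    4    0   -2
    C   3    4    0   -2   -3    1
    D   0   -4    0    0    0    0
    E   0    0   -1    0    2    0

Candidate y = [3, 1, 2, 2, 3]; check y·C column-wise:
  col α: 3·-2 + 1·0 + 2·3 + 2·0 + 3·0 = 0
  col β: 3·0 + 1·0 + 2·4 + 2·-4 + 3·0 = 0
  col γ: 3·0 + 1·3 + 2·0 + 2·0 + 3·-1 = 0
  col δ: 3·0 + 1·4 + 2·-2 + 2·0 + 3·0 = 0
  col ε: 3·0 + 1·0 + 2·-3 + 2·0 + 3·2 = 0
  col ζ: 3·0 + 1·-2 + 2·1 + 2·0 + 3·0 = 0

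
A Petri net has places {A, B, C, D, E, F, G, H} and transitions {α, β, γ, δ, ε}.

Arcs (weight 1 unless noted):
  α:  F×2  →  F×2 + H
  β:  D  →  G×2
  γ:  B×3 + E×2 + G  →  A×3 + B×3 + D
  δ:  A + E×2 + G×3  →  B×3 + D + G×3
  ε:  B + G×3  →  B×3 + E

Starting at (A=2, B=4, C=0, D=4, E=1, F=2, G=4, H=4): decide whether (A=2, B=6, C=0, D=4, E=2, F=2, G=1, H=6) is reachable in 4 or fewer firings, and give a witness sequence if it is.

step 1: fire α:  (A=2, B=4, C=0, D=4, E=1, F=2, G=4, H=4) → (A=2, B=4, C=0, D=4, E=1, F=2, G=4, H=5)
step 2: fire α:  (A=2, B=4, C=0, D=4, E=1, F=2, G=4, H=5) → (A=2, B=4, C=0, D=4, E=1, F=2, G=4, H=6)
step 3: fire ε:  (A=2, B=4, C=0, D=4, E=1, F=2, G=4, H=6) → (A=2, B=6, C=0, D=4, E=2, F=2, G=1, H=6)

YES — reachable via ⟨α, α, ε⟩ (3 firings)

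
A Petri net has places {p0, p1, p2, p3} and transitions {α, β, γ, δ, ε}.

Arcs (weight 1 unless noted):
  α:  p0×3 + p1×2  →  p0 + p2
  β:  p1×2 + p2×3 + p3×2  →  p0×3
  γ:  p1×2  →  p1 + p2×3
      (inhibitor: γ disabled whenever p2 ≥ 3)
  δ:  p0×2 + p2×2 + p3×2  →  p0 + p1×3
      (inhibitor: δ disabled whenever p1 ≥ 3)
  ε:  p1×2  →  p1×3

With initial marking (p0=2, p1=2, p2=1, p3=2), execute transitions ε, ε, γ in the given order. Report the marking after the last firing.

step 1: fire ε:  (p0=2, p1=2, p2=1, p3=2) → (p0=2, p1=3, p2=1, p3=2)
step 2: fire ε:  (p0=2, p1=3, p2=1, p3=2) → (p0=2, p1=4, p2=1, p3=2)
step 3: fire γ:  (p0=2, p1=4, p2=1, p3=2) → (p0=2, p1=3, p2=4, p3=2)

(p0=2, p1=3, p2=4, p3=2)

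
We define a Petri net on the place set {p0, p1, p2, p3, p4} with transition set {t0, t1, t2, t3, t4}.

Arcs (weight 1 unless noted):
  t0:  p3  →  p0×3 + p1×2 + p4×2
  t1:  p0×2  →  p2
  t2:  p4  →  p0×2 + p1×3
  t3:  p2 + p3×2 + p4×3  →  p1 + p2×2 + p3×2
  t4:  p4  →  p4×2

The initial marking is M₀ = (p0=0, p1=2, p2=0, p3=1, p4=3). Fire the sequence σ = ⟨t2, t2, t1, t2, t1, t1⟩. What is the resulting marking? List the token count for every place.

(p0=0, p1=11, p2=3, p3=1, p4=0)

step 1: fire t2:  (p0=0, p1=2, p2=0, p3=1, p4=3) → (p0=2, p1=5, p2=0, p3=1, p4=2)
step 2: fire t2:  (p0=2, p1=5, p2=0, p3=1, p4=2) → (p0=4, p1=8, p2=0, p3=1, p4=1)
step 3: fire t1:  (p0=4, p1=8, p2=0, p3=1, p4=1) → (p0=2, p1=8, p2=1, p3=1, p4=1)
step 4: fire t2:  (p0=2, p1=8, p2=1, p3=1, p4=1) → (p0=4, p1=11, p2=1, p3=1, p4=0)
step 5: fire t1:  (p0=4, p1=11, p2=1, p3=1, p4=0) → (p0=2, p1=11, p2=2, p3=1, p4=0)
step 6: fire t1:  (p0=2, p1=11, p2=2, p3=1, p4=0) → (p0=0, p1=11, p2=3, p3=1, p4=0)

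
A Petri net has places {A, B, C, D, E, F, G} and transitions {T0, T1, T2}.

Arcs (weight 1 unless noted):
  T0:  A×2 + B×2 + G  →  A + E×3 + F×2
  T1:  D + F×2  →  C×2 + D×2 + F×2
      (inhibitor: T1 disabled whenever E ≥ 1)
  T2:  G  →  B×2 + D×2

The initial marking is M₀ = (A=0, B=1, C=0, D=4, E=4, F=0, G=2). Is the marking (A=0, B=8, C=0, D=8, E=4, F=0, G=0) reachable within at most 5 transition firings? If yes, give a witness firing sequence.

NO — not reachable within 5 firings

depth 0: 1 marking
depth 1: 2 markings reached so far
depth 2: 3 markings reached so far
depth 3: 3 markings reached so far
(frontier empty at depth 3; search complete)
target is not among the 3 markings reachable within 5 steps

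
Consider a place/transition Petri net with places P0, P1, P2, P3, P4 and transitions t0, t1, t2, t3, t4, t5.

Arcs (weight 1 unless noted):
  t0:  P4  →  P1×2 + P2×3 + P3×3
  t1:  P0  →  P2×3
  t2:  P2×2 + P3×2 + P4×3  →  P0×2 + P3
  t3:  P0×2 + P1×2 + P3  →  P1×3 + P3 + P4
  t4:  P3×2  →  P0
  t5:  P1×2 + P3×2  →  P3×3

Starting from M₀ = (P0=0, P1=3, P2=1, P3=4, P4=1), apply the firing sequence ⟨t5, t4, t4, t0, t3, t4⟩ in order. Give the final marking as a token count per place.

step 1: fire t5:  (P0=0, P1=3, P2=1, P3=4, P4=1) → (P0=0, P1=1, P2=1, P3=5, P4=1)
step 2: fire t4:  (P0=0, P1=1, P2=1, P3=5, P4=1) → (P0=1, P1=1, P2=1, P3=3, P4=1)
step 3: fire t4:  (P0=1, P1=1, P2=1, P3=3, P4=1) → (P0=2, P1=1, P2=1, P3=1, P4=1)
step 4: fire t0:  (P0=2, P1=1, P2=1, P3=1, P4=1) → (P0=2, P1=3, P2=4, P3=4, P4=0)
step 5: fire t3:  (P0=2, P1=3, P2=4, P3=4, P4=0) → (P0=0, P1=4, P2=4, P3=4, P4=1)
step 6: fire t4:  (P0=0, P1=4, P2=4, P3=4, P4=1) → (P0=1, P1=4, P2=4, P3=2, P4=1)

(P0=1, P1=4, P2=4, P3=2, P4=1)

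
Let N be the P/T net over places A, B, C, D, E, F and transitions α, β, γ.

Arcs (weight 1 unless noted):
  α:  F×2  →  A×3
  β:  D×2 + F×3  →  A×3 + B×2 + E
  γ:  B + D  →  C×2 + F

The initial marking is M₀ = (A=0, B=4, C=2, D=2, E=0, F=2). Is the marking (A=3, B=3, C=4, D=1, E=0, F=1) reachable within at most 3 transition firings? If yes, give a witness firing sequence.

YES — reachable via ⟨α, γ⟩ (2 firings)

step 1: fire α:  (A=0, B=4, C=2, D=2, E=0, F=2) → (A=3, B=4, C=2, D=2, E=0, F=0)
step 2: fire γ:  (A=3, B=4, C=2, D=2, E=0, F=0) → (A=3, B=3, C=4, D=1, E=0, F=1)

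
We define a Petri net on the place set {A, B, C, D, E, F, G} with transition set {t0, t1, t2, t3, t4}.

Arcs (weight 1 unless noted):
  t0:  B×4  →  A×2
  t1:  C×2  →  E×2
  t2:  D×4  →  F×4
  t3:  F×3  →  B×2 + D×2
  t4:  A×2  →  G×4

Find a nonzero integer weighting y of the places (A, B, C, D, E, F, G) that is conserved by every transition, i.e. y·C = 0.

y = (A:0, B:0, C:1, D:0, E:1, F:0, G:0)

Incidence matrix C (rows=places, cols=transitions):
       t0   t1   t2   t3   t4
    A   2    0    0    0   -2
    B  -4    0    0    2    0
    C   0   -2    0    0    0
    D   0    0   -4    2    0
    E   0    2    0    0    0
    F   0    0    4   -3    0
    G   0    0    0    0    4

Candidate y = [0, 0, 1, 0, 1, 0, 0]; check y·C column-wise:
  col t0: 0·2 + 0·-4 + 1·0 + 1·0 = 0
  col t1: 1·-2 + 1·2 = 0
  col t2: 1·0 + 0·-4 + 1·0 + 0·4 = 0
  col t3: 0·2 + 1·0 + 0·2 + 1·0 + 0·-3 = 0
  col t4: 0·-2 + 1·0 + 1·0 + 0·4 = 0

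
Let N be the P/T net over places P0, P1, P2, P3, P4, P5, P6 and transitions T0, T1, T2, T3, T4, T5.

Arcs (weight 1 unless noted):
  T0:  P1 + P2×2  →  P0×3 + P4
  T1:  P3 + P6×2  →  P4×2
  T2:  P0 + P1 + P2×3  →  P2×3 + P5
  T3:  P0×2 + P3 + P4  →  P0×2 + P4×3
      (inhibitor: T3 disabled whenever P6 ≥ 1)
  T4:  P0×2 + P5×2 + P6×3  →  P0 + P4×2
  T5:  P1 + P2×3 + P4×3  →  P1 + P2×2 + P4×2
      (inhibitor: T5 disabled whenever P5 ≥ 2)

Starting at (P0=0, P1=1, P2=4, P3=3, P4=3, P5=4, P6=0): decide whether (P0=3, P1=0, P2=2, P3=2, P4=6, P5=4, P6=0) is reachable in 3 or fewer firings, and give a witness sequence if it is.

YES — reachable via ⟨T0, T3⟩ (2 firings)

step 1: fire T0:  (P0=0, P1=1, P2=4, P3=3, P4=3, P5=4, P6=0) → (P0=3, P1=0, P2=2, P3=3, P4=4, P5=4, P6=0)
step 2: fire T3:  (P0=3, P1=0, P2=2, P3=3, P4=4, P5=4, P6=0) → (P0=3, P1=0, P2=2, P3=2, P4=6, P5=4, P6=0)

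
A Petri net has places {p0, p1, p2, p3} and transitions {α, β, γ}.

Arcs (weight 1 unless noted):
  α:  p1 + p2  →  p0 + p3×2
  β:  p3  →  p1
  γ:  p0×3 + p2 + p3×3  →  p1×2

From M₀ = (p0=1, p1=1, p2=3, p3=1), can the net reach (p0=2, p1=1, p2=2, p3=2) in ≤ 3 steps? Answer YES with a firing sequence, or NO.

step 1: fire α:  (p0=1, p1=1, p2=3, p3=1) → (p0=2, p1=0, p2=2, p3=3)
step 2: fire β:  (p0=2, p1=0, p2=2, p3=3) → (p0=2, p1=1, p2=2, p3=2)

YES — reachable via ⟨α, β⟩ (2 firings)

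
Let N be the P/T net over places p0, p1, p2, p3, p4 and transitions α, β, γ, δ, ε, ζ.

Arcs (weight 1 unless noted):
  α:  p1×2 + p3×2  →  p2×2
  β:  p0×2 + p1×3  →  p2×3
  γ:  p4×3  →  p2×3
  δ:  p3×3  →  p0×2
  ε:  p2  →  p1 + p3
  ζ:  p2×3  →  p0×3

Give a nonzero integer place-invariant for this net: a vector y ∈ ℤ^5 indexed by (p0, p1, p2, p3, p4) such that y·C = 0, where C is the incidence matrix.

Incidence matrix C (rows=places, cols=transitions):
        α    β    γ    δ    ε    ζ
   p0   0   -2    0    2    0    3
   p1  -2   -3    0    0    1    0
   p2   2    3    3    0   -1   -3
   p3  -2    0    0   -3    1    0
   p4   0    0   -3    0    0    0

Candidate y = [3, 1, 3, 2, 3]; check y·C column-wise:
  col α: 3·0 + 1·-2 + 3·2 + 2·-2 + 3·0 = 0
  col β: 3·-2 + 1·-3 + 3·3 + 2·0 + 3·0 = 0
  col γ: 3·0 + 1·0 + 3·3 + 2·0 + 3·-3 = 0
  col δ: 3·2 + 1·0 + 3·0 + 2·-3 + 3·0 = 0
  col ε: 3·0 + 1·1 + 3·-1 + 2·1 + 3·0 = 0
  col ζ: 3·3 + 1·0 + 3·-3 + 2·0 + 3·0 = 0

y = (p0:3, p1:1, p2:3, p3:2, p4:3)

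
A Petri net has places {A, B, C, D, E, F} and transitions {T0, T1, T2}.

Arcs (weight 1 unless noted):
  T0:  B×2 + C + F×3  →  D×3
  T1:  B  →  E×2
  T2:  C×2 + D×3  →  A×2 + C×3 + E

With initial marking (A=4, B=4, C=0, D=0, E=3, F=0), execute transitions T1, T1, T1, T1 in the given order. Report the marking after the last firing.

(A=4, B=0, C=0, D=0, E=11, F=0)

step 1: fire T1:  (A=4, B=4, C=0, D=0, E=3, F=0) → (A=4, B=3, C=0, D=0, E=5, F=0)
step 2: fire T1:  (A=4, B=3, C=0, D=0, E=5, F=0) → (A=4, B=2, C=0, D=0, E=7, F=0)
step 3: fire T1:  (A=4, B=2, C=0, D=0, E=7, F=0) → (A=4, B=1, C=0, D=0, E=9, F=0)
step 4: fire T1:  (A=4, B=1, C=0, D=0, E=9, F=0) → (A=4, B=0, C=0, D=0, E=11, F=0)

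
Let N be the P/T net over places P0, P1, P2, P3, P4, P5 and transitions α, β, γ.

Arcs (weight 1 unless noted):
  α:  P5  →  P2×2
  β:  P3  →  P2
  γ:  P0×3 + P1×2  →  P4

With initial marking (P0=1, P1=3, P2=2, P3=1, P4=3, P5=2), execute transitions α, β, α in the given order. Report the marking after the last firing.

(P0=1, P1=3, P2=7, P3=0, P4=3, P5=0)

step 1: fire α:  (P0=1, P1=3, P2=2, P3=1, P4=3, P5=2) → (P0=1, P1=3, P2=4, P3=1, P4=3, P5=1)
step 2: fire β:  (P0=1, P1=3, P2=4, P3=1, P4=3, P5=1) → (P0=1, P1=3, P2=5, P3=0, P4=3, P5=1)
step 3: fire α:  (P0=1, P1=3, P2=5, P3=0, P4=3, P5=1) → (P0=1, P1=3, P2=7, P3=0, P4=3, P5=0)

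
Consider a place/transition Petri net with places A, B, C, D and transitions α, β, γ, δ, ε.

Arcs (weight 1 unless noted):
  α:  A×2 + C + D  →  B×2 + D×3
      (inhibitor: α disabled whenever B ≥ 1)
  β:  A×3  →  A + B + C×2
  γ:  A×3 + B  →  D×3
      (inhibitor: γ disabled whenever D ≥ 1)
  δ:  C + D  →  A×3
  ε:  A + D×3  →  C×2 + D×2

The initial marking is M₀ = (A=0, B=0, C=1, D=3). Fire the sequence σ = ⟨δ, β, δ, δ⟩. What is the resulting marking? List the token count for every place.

step 1: fire δ:  (A=0, B=0, C=1, D=3) → (A=3, B=0, C=0, D=2)
step 2: fire β:  (A=3, B=0, C=0, D=2) → (A=1, B=1, C=2, D=2)
step 3: fire δ:  (A=1, B=1, C=2, D=2) → (A=4, B=1, C=1, D=1)
step 4: fire δ:  (A=4, B=1, C=1, D=1) → (A=7, B=1, C=0, D=0)

(A=7, B=1, C=0, D=0)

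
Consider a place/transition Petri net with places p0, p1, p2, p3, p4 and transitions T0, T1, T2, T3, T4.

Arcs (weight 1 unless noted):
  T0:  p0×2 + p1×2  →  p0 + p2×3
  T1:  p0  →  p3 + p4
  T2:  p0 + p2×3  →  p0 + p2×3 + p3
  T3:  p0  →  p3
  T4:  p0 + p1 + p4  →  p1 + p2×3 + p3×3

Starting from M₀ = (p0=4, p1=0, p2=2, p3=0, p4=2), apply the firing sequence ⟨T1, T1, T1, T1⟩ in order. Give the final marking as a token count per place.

(p0=0, p1=0, p2=2, p3=4, p4=6)

step 1: fire T1:  (p0=4, p1=0, p2=2, p3=0, p4=2) → (p0=3, p1=0, p2=2, p3=1, p4=3)
step 2: fire T1:  (p0=3, p1=0, p2=2, p3=1, p4=3) → (p0=2, p1=0, p2=2, p3=2, p4=4)
step 3: fire T1:  (p0=2, p1=0, p2=2, p3=2, p4=4) → (p0=1, p1=0, p2=2, p3=3, p4=5)
step 4: fire T1:  (p0=1, p1=0, p2=2, p3=3, p4=5) → (p0=0, p1=0, p2=2, p3=4, p4=6)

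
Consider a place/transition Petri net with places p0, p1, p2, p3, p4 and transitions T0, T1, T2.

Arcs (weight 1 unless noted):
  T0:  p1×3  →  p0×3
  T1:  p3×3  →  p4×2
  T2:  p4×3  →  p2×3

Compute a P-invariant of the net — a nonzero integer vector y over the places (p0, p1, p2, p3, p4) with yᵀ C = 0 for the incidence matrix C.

Incidence matrix C (rows=places, cols=transitions):
       T0   T1   T2
   p0   3    0    0
   p1  -3    0    0
   p2   0    0    3
   p3   0   -3    0
   p4   0    2   -3

Candidate y = [1, 1, 0, 0, 0]; check y·C column-wise:
  col T0: 1·3 + 1·-3 = 0
  col T1: 1·0 + 1·0 + 0·-3 + 0·2 = 0
  col T2: 1·0 + 1·0 + 0·3 + 0·-3 = 0

y = (p0:1, p1:1, p2:0, p3:0, p4:0)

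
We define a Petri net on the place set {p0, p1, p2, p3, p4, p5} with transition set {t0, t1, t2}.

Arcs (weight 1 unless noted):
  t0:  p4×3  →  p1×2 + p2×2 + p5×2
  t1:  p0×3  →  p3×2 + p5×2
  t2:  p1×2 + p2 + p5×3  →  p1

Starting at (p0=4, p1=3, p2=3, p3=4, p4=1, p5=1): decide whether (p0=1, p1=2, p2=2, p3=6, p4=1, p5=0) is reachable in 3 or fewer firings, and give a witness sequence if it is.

step 1: fire t1:  (p0=4, p1=3, p2=3, p3=4, p4=1, p5=1) → (p0=1, p1=3, p2=3, p3=6, p4=1, p5=3)
step 2: fire t2:  (p0=1, p1=3, p2=3, p3=6, p4=1, p5=3) → (p0=1, p1=2, p2=2, p3=6, p4=1, p5=0)

YES — reachable via ⟨t1, t2⟩ (2 firings)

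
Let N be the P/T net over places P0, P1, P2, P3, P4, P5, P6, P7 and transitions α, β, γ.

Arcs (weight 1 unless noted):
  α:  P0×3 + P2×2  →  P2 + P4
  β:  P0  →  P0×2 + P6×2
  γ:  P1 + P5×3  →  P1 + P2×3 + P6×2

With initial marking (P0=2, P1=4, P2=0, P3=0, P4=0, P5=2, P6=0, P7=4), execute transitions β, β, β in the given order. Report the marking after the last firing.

step 1: fire β:  (P0=2, P1=4, P2=0, P3=0, P4=0, P5=2, P6=0, P7=4) → (P0=3, P1=4, P2=0, P3=0, P4=0, P5=2, P6=2, P7=4)
step 2: fire β:  (P0=3, P1=4, P2=0, P3=0, P4=0, P5=2, P6=2, P7=4) → (P0=4, P1=4, P2=0, P3=0, P4=0, P5=2, P6=4, P7=4)
step 3: fire β:  (P0=4, P1=4, P2=0, P3=0, P4=0, P5=2, P6=4, P7=4) → (P0=5, P1=4, P2=0, P3=0, P4=0, P5=2, P6=6, P7=4)

(P0=5, P1=4, P2=0, P3=0, P4=0, P5=2, P6=6, P7=4)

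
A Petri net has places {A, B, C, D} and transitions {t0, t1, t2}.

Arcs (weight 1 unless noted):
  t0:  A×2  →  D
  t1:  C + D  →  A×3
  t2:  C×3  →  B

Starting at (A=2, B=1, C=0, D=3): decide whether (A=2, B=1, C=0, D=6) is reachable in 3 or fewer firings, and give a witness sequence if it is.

NO — not reachable within 3 firings

depth 0: 1 marking
depth 1: 2 markings reached so far
depth 2: 2 markings reached so far
(frontier empty at depth 2; search complete)
target is not among the 2 markings reachable within 3 steps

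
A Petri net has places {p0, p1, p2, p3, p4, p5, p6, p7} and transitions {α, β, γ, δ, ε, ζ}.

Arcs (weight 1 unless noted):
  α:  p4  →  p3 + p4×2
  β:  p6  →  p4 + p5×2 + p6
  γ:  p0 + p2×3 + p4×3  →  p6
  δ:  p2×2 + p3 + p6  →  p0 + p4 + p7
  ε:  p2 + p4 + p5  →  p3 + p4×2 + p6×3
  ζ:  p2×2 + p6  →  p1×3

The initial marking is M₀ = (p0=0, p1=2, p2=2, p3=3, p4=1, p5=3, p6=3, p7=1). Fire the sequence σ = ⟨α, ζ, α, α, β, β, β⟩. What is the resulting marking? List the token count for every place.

(p0=0, p1=5, p2=0, p3=6, p4=7, p5=9, p6=2, p7=1)

step 1: fire α:  (p0=0, p1=2, p2=2, p3=3, p4=1, p5=3, p6=3, p7=1) → (p0=0, p1=2, p2=2, p3=4, p4=2, p5=3, p6=3, p7=1)
step 2: fire ζ:  (p0=0, p1=2, p2=2, p3=4, p4=2, p5=3, p6=3, p7=1) → (p0=0, p1=5, p2=0, p3=4, p4=2, p5=3, p6=2, p7=1)
step 3: fire α:  (p0=0, p1=5, p2=0, p3=4, p4=2, p5=3, p6=2, p7=1) → (p0=0, p1=5, p2=0, p3=5, p4=3, p5=3, p6=2, p7=1)
step 4: fire α:  (p0=0, p1=5, p2=0, p3=5, p4=3, p5=3, p6=2, p7=1) → (p0=0, p1=5, p2=0, p3=6, p4=4, p5=3, p6=2, p7=1)
step 5: fire β:  (p0=0, p1=5, p2=0, p3=6, p4=4, p5=3, p6=2, p7=1) → (p0=0, p1=5, p2=0, p3=6, p4=5, p5=5, p6=2, p7=1)
step 6: fire β:  (p0=0, p1=5, p2=0, p3=6, p4=5, p5=5, p6=2, p7=1) → (p0=0, p1=5, p2=0, p3=6, p4=6, p5=7, p6=2, p7=1)
step 7: fire β:  (p0=0, p1=5, p2=0, p3=6, p4=6, p5=7, p6=2, p7=1) → (p0=0, p1=5, p2=0, p3=6, p4=7, p5=9, p6=2, p7=1)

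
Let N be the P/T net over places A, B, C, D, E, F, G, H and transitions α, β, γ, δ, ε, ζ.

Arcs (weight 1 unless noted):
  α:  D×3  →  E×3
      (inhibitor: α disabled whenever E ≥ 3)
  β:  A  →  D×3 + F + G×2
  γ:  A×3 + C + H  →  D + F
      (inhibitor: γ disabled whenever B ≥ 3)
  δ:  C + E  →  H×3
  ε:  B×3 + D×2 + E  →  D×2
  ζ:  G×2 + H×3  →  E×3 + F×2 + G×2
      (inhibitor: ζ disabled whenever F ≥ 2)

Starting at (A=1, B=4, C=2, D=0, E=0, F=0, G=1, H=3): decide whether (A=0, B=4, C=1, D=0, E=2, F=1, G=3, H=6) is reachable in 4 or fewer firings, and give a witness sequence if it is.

step 1: fire β:  (A=1, B=4, C=2, D=0, E=0, F=0, G=1, H=3) → (A=0, B=4, C=2, D=3, E=0, F=1, G=3, H=3)
step 2: fire α:  (A=0, B=4, C=2, D=3, E=0, F=1, G=3, H=3) → (A=0, B=4, C=2, D=0, E=3, F=1, G=3, H=3)
step 3: fire δ:  (A=0, B=4, C=2, D=0, E=3, F=1, G=3, H=3) → (A=0, B=4, C=1, D=0, E=2, F=1, G=3, H=6)

YES — reachable via ⟨β, α, δ⟩ (3 firings)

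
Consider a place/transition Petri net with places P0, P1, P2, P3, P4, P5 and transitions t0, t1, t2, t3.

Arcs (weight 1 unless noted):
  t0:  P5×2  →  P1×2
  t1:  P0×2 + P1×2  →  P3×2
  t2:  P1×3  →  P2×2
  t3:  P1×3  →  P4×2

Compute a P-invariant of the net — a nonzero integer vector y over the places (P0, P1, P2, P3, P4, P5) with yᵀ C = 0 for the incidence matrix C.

y = (P0:1, P1:0, P2:0, P3:1, P4:0, P5:0)

Incidence matrix C (rows=places, cols=transitions):
       t0   t1   t2   t3
   P0   0   -2    0    0
   P1   2   -2   -3   -3
   P2   0    0    2    0
   P3   0    2    0    0
   P4   0    0    0    2
   P5  -2    0    0    0

Candidate y = [1, 0, 0, 1, 0, 0]; check y·C column-wise:
  col t0: 1·0 + 0·2 + 1·0 + 0·-2 = 0
  col t1: 1·-2 + 0·-2 + 1·2 = 0
  col t2: 1·0 + 0·-3 + 0·2 + 1·0 = 0
  col t3: 1·0 + 0·-3 + 1·0 + 0·2 = 0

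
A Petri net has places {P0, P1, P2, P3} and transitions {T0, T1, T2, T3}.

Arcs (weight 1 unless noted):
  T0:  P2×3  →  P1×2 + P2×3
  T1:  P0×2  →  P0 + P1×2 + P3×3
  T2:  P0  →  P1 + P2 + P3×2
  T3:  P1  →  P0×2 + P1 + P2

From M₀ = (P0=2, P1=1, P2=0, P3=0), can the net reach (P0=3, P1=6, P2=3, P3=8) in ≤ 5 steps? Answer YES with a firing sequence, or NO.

YES — reachable via ⟨T1, T2, T3, T1, T3⟩ (5 firings)

step 1: fire T1:  (P0=2, P1=1, P2=0, P3=0) → (P0=1, P1=3, P2=0, P3=3)
step 2: fire T2:  (P0=1, P1=3, P2=0, P3=3) → (P0=0, P1=4, P2=1, P3=5)
step 3: fire T3:  (P0=0, P1=4, P2=1, P3=5) → (P0=2, P1=4, P2=2, P3=5)
step 4: fire T1:  (P0=2, P1=4, P2=2, P3=5) → (P0=1, P1=6, P2=2, P3=8)
step 5: fire T3:  (P0=1, P1=6, P2=2, P3=8) → (P0=3, P1=6, P2=3, P3=8)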